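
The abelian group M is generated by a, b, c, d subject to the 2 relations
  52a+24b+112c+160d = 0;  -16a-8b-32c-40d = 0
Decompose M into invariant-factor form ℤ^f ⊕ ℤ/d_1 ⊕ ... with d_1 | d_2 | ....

rank_ℚ(R)=2; free=4−2=2
SNF(R) diag = [4, 8] → torsion [4, 8]

Answer: M ≅ ℤ^2 ⊕ ℤ/4 ⊕ ℤ/8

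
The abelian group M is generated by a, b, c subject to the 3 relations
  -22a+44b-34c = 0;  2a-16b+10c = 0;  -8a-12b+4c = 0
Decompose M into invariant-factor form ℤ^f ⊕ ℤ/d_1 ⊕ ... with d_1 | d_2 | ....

rank_ℚ(R)=3; free=3−3=0
SNF(R) diag = [2, 4, 8] → torsion [2, 4, 8]

Answer: M ≅ ℤ/2 ⊕ ℤ/4 ⊕ ℤ/8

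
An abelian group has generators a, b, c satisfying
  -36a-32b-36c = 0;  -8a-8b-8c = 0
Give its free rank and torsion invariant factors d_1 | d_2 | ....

Answer: M ≅ ℤ^1 ⊕ ℤ/4 ⊕ ℤ/8

Derivation:
rank_ℚ(R)=2; free=3−2=1
SNF(R) diag = [4, 8] → torsion [4, 8]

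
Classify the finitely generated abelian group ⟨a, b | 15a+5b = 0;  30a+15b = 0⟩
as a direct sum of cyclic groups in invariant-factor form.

rank_ℚ(R)=2; free=2−2=0
SNF(R) diag = [5, 15] → torsion [5, 15]

Answer: M ≅ ℤ/5 ⊕ ℤ/15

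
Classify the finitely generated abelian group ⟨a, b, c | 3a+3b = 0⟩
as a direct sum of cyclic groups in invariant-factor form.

rank_ℚ(R)=1; free=3−1=2
SNF(R) diag = [3] → torsion [3]

Answer: M ≅ ℤ^2 ⊕ ℤ/3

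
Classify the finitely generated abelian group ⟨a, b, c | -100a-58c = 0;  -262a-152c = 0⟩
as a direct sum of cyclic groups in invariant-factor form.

Answer: M ≅ ℤ^1 ⊕ ℤ/2 ⊕ ℤ/2

Derivation:
rank_ℚ(R)=2; free=3−2=1
SNF(R) diag = [2, 2] → torsion [2, 2]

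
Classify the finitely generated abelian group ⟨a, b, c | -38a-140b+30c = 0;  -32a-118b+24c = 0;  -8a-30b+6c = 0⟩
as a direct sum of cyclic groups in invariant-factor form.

Answer: M ≅ ℤ/2 ⊕ ℤ/2 ⊕ ℤ/6

Derivation:
rank_ℚ(R)=3; free=3−3=0
SNF(R) diag = [2, 2, 6] → torsion [2, 2, 6]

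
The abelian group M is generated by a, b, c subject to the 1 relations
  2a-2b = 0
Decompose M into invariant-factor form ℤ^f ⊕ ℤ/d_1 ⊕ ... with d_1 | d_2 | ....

Answer: M ≅ ℤ^2 ⊕ ℤ/2

Derivation:
rank_ℚ(R)=1; free=3−1=2
SNF(R) diag = [2] → torsion [2]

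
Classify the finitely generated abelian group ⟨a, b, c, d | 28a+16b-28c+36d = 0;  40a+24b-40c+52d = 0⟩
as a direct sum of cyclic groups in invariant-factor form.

rank_ℚ(R)=2; free=4−2=2
SNF(R) diag = [4, 4] → torsion [4, 4]

Answer: M ≅ ℤ^2 ⊕ ℤ/4 ⊕ ℤ/4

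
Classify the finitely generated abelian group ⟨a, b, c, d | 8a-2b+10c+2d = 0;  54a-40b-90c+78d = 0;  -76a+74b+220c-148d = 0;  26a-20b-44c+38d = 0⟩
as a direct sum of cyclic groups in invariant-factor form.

rank_ℚ(R)=4; free=4−4=0
SNF(R) diag = [2, 2, 6, 18] → torsion [2, 2, 6, 18]

Answer: M ≅ ℤ/2 ⊕ ℤ/2 ⊕ ℤ/6 ⊕ ℤ/18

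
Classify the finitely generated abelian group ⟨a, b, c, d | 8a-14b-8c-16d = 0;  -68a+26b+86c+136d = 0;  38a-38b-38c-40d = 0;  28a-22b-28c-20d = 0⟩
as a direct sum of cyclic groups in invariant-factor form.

Answer: M ≅ ℤ/2 ⊕ ℤ/6 ⊕ ℤ/18 ⊕ ℤ/36

Derivation:
rank_ℚ(R)=4; free=4−4=0
SNF(R) diag = [2, 6, 18, 36] → torsion [2, 6, 18, 36]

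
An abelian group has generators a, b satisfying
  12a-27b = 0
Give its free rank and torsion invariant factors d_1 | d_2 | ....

Answer: M ≅ ℤ^1 ⊕ ℤ/3

Derivation:
rank_ℚ(R)=1; free=2−1=1
SNF(R) diag = [3] → torsion [3]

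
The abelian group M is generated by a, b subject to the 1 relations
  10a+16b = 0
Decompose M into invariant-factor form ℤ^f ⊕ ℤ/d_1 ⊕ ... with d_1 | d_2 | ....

Answer: M ≅ ℤ^1 ⊕ ℤ/2

Derivation:
rank_ℚ(R)=1; free=2−1=1
SNF(R) diag = [2] → torsion [2]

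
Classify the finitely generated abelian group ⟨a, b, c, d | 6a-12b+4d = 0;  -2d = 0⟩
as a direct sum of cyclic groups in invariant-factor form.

rank_ℚ(R)=2; free=4−2=2
SNF(R) diag = [2, 6] → torsion [2, 6]

Answer: M ≅ ℤ^2 ⊕ ℤ/2 ⊕ ℤ/6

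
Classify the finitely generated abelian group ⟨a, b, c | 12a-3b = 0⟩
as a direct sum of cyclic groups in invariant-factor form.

Answer: M ≅ ℤ^2 ⊕ ℤ/3

Derivation:
rank_ℚ(R)=1; free=3−1=2
SNF(R) diag = [3] → torsion [3]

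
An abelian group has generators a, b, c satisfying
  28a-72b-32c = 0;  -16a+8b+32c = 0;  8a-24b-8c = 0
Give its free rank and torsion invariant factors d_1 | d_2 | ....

Answer: M ≅ ℤ/4 ⊕ ℤ/8 ⊕ ℤ/8

Derivation:
rank_ℚ(R)=3; free=3−3=0
SNF(R) diag = [4, 8, 8] → torsion [4, 8, 8]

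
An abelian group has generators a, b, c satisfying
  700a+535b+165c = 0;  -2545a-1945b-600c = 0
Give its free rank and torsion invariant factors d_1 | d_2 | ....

rank_ℚ(R)=2; free=3−2=1
SNF(R) diag = [5, 15] → torsion [5, 15]

Answer: M ≅ ℤ^1 ⊕ ℤ/5 ⊕ ℤ/15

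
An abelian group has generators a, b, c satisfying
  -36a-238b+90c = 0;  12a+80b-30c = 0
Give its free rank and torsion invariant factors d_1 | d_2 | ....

Answer: M ≅ ℤ^1 ⊕ ℤ/2 ⊕ ℤ/6

Derivation:
rank_ℚ(R)=2; free=3−2=1
SNF(R) diag = [2, 6] → torsion [2, 6]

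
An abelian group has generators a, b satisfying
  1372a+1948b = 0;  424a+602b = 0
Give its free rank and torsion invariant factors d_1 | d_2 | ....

Answer: M ≅ ℤ/2 ⊕ ℤ/4

Derivation:
rank_ℚ(R)=2; free=2−2=0
SNF(R) diag = [2, 4] → torsion [2, 4]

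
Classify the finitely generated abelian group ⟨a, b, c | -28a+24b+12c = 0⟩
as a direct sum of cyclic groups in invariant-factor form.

rank_ℚ(R)=1; free=3−1=2
SNF(R) diag = [4] → torsion [4]

Answer: M ≅ ℤ^2 ⊕ ℤ/4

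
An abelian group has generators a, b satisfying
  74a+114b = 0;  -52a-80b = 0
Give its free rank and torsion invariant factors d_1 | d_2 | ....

Answer: M ≅ ℤ/2 ⊕ ℤ/4

Derivation:
rank_ℚ(R)=2; free=2−2=0
SNF(R) diag = [2, 4] → torsion [2, 4]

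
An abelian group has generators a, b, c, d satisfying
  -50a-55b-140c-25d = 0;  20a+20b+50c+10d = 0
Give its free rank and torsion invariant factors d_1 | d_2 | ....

rank_ℚ(R)=2; free=4−2=2
SNF(R) diag = [5, 10] → torsion [5, 10]

Answer: M ≅ ℤ^2 ⊕ ℤ/5 ⊕ ℤ/10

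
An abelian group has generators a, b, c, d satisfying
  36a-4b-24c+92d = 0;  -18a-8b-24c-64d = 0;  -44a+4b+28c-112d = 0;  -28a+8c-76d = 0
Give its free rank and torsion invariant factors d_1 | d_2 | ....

Answer: M ≅ ℤ/2 ⊕ ℤ/4 ⊕ ℤ/4 ⊕ ℤ/12

Derivation:
rank_ℚ(R)=4; free=4−4=0
SNF(R) diag = [2, 4, 4, 12] → torsion [2, 4, 4, 12]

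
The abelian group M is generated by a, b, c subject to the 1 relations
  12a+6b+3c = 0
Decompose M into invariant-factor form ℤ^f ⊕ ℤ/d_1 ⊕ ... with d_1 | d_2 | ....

Answer: M ≅ ℤ^2 ⊕ ℤ/3

Derivation:
rank_ℚ(R)=1; free=3−1=2
SNF(R) diag = [3] → torsion [3]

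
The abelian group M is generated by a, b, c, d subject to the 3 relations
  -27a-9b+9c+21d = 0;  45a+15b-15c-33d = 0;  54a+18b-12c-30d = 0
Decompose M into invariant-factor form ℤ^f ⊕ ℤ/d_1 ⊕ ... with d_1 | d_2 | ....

rank_ℚ(R)=3; free=4−3=1
SNF(R) diag = [3, 6, 6] → torsion [3, 6, 6]

Answer: M ≅ ℤ^1 ⊕ ℤ/3 ⊕ ℤ/6 ⊕ ℤ/6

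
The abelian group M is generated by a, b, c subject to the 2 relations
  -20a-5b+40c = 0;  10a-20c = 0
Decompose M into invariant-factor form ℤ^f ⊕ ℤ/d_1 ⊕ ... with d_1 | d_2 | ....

rank_ℚ(R)=2; free=3−2=1
SNF(R) diag = [5, 10] → torsion [5, 10]

Answer: M ≅ ℤ^1 ⊕ ℤ/5 ⊕ ℤ/10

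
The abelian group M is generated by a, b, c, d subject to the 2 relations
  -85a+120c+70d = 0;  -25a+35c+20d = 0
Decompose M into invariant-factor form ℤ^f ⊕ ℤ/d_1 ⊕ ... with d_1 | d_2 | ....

rank_ℚ(R)=2; free=4−2=2
SNF(R) diag = [5, 5] → torsion [5, 5]

Answer: M ≅ ℤ^2 ⊕ ℤ/5 ⊕ ℤ/5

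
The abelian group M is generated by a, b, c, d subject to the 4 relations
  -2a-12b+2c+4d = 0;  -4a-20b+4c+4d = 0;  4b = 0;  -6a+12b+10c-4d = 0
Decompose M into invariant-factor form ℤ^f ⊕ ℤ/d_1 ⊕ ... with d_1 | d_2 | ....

rank_ℚ(R)=4; free=4−4=0
SNF(R) diag = [2, 4, 4, 4] → torsion [2, 4, 4, 4]

Answer: M ≅ ℤ/2 ⊕ ℤ/4 ⊕ ℤ/4 ⊕ ℤ/4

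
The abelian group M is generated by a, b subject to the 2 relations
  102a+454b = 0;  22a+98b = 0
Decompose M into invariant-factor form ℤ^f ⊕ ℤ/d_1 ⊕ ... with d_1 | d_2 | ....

Answer: M ≅ ℤ/2 ⊕ ℤ/4

Derivation:
rank_ℚ(R)=2; free=2−2=0
SNF(R) diag = [2, 4] → torsion [2, 4]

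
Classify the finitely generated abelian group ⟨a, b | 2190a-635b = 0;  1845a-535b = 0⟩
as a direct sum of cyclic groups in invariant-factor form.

rank_ℚ(R)=2; free=2−2=0
SNF(R) diag = [5, 15] → torsion [5, 15]

Answer: M ≅ ℤ/5 ⊕ ℤ/15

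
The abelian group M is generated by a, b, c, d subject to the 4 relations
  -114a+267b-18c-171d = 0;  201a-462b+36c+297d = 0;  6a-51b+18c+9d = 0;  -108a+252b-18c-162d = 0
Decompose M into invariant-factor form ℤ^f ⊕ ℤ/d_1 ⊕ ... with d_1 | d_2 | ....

rank_ℚ(R)=4; free=4−4=0
SNF(R) diag = [3, 9, 18, 54] → torsion [3, 9, 18, 54]

Answer: M ≅ ℤ/3 ⊕ ℤ/9 ⊕ ℤ/18 ⊕ ℤ/54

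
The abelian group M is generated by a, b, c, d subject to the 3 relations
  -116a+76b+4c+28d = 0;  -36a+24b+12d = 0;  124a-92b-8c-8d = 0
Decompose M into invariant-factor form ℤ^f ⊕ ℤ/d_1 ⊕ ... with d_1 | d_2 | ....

Answer: M ≅ ℤ^1 ⊕ ℤ/4 ⊕ ℤ/12 ⊕ ℤ/36

Derivation:
rank_ℚ(R)=3; free=4−3=1
SNF(R) diag = [4, 12, 36] → torsion [4, 12, 36]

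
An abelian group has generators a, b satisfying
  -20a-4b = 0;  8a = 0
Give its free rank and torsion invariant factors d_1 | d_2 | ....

rank_ℚ(R)=2; free=2−2=0
SNF(R) diag = [4, 8] → torsion [4, 8]

Answer: M ≅ ℤ/4 ⊕ ℤ/8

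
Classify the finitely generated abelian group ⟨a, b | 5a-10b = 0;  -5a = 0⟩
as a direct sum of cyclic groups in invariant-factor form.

Answer: M ≅ ℤ/5 ⊕ ℤ/10

Derivation:
rank_ℚ(R)=2; free=2−2=0
SNF(R) diag = [5, 10] → torsion [5, 10]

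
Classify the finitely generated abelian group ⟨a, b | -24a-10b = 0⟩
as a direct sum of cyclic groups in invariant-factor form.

rank_ℚ(R)=1; free=2−1=1
SNF(R) diag = [2] → torsion [2]

Answer: M ≅ ℤ^1 ⊕ ℤ/2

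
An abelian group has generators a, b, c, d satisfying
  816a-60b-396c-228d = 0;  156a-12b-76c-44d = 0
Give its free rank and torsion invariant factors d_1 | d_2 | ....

Answer: M ≅ ℤ^2 ⊕ ℤ/4 ⊕ ℤ/12

Derivation:
rank_ℚ(R)=2; free=4−2=2
SNF(R) diag = [4, 12] → torsion [4, 12]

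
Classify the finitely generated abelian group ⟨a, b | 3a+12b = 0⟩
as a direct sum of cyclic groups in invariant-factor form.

rank_ℚ(R)=1; free=2−1=1
SNF(R) diag = [3] → torsion [3]

Answer: M ≅ ℤ^1 ⊕ ℤ/3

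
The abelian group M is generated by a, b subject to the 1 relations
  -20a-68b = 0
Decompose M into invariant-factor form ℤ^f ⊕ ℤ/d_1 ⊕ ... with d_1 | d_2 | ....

rank_ℚ(R)=1; free=2−1=1
SNF(R) diag = [4] → torsion [4]

Answer: M ≅ ℤ^1 ⊕ ℤ/4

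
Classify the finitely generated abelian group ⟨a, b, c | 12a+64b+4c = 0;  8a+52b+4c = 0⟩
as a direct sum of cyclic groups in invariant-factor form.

rank_ℚ(R)=2; free=3−2=1
SNF(R) diag = [4, 4] → torsion [4, 4]

Answer: M ≅ ℤ^1 ⊕ ℤ/4 ⊕ ℤ/4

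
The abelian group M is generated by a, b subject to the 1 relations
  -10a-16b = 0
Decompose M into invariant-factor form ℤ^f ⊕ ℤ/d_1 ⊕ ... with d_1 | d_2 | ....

rank_ℚ(R)=1; free=2−1=1
SNF(R) diag = [2] → torsion [2]

Answer: M ≅ ℤ^1 ⊕ ℤ/2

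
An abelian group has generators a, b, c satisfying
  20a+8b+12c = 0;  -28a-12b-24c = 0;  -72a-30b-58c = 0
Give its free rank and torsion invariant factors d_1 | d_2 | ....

rank_ℚ(R)=3; free=3−3=0
SNF(R) diag = [2, 4, 8] → torsion [2, 4, 8]

Answer: M ≅ ℤ/2 ⊕ ℤ/4 ⊕ ℤ/8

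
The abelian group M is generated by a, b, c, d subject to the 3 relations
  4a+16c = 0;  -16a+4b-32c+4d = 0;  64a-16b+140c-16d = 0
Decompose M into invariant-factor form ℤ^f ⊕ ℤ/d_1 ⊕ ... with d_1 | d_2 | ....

Answer: M ≅ ℤ^1 ⊕ ℤ/4 ⊕ ℤ/4 ⊕ ℤ/12

Derivation:
rank_ℚ(R)=3; free=4−3=1
SNF(R) diag = [4, 4, 12] → torsion [4, 4, 12]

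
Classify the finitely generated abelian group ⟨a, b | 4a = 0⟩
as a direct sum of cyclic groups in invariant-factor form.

rank_ℚ(R)=1; free=2−1=1
SNF(R) diag = [4] → torsion [4]

Answer: M ≅ ℤ^1 ⊕ ℤ/4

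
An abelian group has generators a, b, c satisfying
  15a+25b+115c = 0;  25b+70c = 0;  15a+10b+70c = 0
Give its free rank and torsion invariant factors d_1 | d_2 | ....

Answer: M ≅ ℤ/5 ⊕ ℤ/15 ⊕ ℤ/15

Derivation:
rank_ℚ(R)=3; free=3−3=0
SNF(R) diag = [5, 15, 15] → torsion [5, 15, 15]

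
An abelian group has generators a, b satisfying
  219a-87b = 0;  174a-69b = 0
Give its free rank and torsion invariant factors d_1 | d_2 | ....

Answer: M ≅ ℤ/3 ⊕ ℤ/9

Derivation:
rank_ℚ(R)=2; free=2−2=0
SNF(R) diag = [3, 9] → torsion [3, 9]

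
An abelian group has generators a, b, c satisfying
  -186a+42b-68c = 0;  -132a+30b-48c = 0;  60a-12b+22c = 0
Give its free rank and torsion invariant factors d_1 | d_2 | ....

rank_ℚ(R)=3; free=3−3=0
SNF(R) diag = [2, 6, 6] → torsion [2, 6, 6]

Answer: M ≅ ℤ/2 ⊕ ℤ/6 ⊕ ℤ/6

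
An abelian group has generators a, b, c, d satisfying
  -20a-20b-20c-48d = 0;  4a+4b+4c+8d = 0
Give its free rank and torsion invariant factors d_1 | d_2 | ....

rank_ℚ(R)=2; free=4−2=2
SNF(R) diag = [4, 8] → torsion [4, 8]

Answer: M ≅ ℤ^2 ⊕ ℤ/4 ⊕ ℤ/8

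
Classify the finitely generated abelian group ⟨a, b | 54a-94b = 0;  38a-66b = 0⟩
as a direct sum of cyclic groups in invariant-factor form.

Answer: M ≅ ℤ/2 ⊕ ℤ/4

Derivation:
rank_ℚ(R)=2; free=2−2=0
SNF(R) diag = [2, 4] → torsion [2, 4]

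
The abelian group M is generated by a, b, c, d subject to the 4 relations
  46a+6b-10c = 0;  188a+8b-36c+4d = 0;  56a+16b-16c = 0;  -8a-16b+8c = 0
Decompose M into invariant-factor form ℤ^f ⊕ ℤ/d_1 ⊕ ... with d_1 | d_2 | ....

rank_ℚ(R)=4; free=4−4=0
SNF(R) diag = [2, 4, 8, 8] → torsion [2, 4, 8, 8]

Answer: M ≅ ℤ/2 ⊕ ℤ/4 ⊕ ℤ/8 ⊕ ℤ/8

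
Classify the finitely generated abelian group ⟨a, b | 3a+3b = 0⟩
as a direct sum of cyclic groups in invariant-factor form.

Answer: M ≅ ℤ^1 ⊕ ℤ/3

Derivation:
rank_ℚ(R)=1; free=2−1=1
SNF(R) diag = [3] → torsion [3]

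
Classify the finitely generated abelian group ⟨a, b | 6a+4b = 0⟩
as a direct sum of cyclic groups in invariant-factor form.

rank_ℚ(R)=1; free=2−1=1
SNF(R) diag = [2] → torsion [2]

Answer: M ≅ ℤ^1 ⊕ ℤ/2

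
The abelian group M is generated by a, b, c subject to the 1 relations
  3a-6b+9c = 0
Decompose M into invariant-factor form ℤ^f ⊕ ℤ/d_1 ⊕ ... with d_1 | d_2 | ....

rank_ℚ(R)=1; free=3−1=2
SNF(R) diag = [3] → torsion [3]

Answer: M ≅ ℤ^2 ⊕ ℤ/3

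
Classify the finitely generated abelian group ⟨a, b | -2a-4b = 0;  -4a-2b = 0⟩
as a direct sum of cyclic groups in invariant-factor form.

rank_ℚ(R)=2; free=2−2=0
SNF(R) diag = [2, 6] → torsion [2, 6]

Answer: M ≅ ℤ/2 ⊕ ℤ/6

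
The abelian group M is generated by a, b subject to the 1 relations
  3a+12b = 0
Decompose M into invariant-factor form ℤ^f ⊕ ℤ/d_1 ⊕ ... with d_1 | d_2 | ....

Answer: M ≅ ℤ^1 ⊕ ℤ/3

Derivation:
rank_ℚ(R)=1; free=2−1=1
SNF(R) diag = [3] → torsion [3]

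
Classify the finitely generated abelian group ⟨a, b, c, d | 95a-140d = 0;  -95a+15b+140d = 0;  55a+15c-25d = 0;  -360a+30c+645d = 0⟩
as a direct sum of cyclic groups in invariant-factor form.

Answer: M ≅ ℤ/5 ⊕ ℤ/15 ⊕ ℤ/15 ⊕ ℤ/45

Derivation:
rank_ℚ(R)=4; free=4−4=0
SNF(R) diag = [5, 15, 15, 45] → torsion [5, 15, 15, 45]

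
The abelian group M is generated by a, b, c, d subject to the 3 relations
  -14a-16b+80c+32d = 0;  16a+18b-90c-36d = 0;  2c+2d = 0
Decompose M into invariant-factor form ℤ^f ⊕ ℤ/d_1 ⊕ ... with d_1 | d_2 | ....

rank_ℚ(R)=3; free=4−3=1
SNF(R) diag = [2, 2, 2] → torsion [2, 2, 2]

Answer: M ≅ ℤ^1 ⊕ ℤ/2 ⊕ ℤ/2 ⊕ ℤ/2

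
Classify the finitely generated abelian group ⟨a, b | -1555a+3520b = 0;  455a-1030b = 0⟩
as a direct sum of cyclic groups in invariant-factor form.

Answer: M ≅ ℤ/5 ⊕ ℤ/10

Derivation:
rank_ℚ(R)=2; free=2−2=0
SNF(R) diag = [5, 10] → torsion [5, 10]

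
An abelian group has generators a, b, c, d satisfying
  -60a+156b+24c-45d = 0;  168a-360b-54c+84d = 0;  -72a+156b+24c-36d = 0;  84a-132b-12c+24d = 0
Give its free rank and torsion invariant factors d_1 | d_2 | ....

rank_ℚ(R)=4; free=4−4=0
SNF(R) diag = [3, 6, 12, 36] → torsion [3, 6, 12, 36]

Answer: M ≅ ℤ/3 ⊕ ℤ/6 ⊕ ℤ/12 ⊕ ℤ/36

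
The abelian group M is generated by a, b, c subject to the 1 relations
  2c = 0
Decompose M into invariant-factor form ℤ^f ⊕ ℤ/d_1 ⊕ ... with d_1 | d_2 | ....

rank_ℚ(R)=1; free=3−1=2
SNF(R) diag = [2] → torsion [2]

Answer: M ≅ ℤ^2 ⊕ ℤ/2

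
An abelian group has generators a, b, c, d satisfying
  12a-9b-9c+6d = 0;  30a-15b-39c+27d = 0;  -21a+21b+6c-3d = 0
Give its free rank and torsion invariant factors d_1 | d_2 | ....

rank_ℚ(R)=3; free=4−3=1
SNF(R) diag = [3, 3, 9] → torsion [3, 3, 9]

Answer: M ≅ ℤ^1 ⊕ ℤ/3 ⊕ ℤ/3 ⊕ ℤ/9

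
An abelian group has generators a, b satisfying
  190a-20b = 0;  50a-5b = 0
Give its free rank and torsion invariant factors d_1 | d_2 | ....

rank_ℚ(R)=2; free=2−2=0
SNF(R) diag = [5, 10] → torsion [5, 10]

Answer: M ≅ ℤ/5 ⊕ ℤ/10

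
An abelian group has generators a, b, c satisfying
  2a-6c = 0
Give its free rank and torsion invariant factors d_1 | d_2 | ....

Answer: M ≅ ℤ^2 ⊕ ℤ/2

Derivation:
rank_ℚ(R)=1; free=3−1=2
SNF(R) diag = [2] → torsion [2]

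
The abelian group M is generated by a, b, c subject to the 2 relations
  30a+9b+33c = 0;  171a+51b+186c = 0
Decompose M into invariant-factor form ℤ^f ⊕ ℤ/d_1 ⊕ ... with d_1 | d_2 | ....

Answer: M ≅ ℤ^1 ⊕ ℤ/3 ⊕ ℤ/3

Derivation:
rank_ℚ(R)=2; free=3−2=1
SNF(R) diag = [3, 3] → torsion [3, 3]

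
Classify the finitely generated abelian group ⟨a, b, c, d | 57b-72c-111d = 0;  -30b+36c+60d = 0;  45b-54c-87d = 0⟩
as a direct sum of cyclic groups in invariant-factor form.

rank_ℚ(R)=3; free=4−3=1
SNF(R) diag = [3, 6, 18] → torsion [3, 6, 18]

Answer: M ≅ ℤ^1 ⊕ ℤ/3 ⊕ ℤ/6 ⊕ ℤ/18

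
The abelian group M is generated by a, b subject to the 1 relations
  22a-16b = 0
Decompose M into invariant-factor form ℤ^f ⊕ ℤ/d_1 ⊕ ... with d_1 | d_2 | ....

Answer: M ≅ ℤ^1 ⊕ ℤ/2

Derivation:
rank_ℚ(R)=1; free=2−1=1
SNF(R) diag = [2] → torsion [2]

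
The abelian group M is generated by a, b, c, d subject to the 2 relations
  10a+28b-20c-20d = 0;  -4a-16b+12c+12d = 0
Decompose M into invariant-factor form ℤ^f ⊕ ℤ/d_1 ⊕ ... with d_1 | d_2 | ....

Answer: M ≅ ℤ^2 ⊕ ℤ/2 ⊕ ℤ/4

Derivation:
rank_ℚ(R)=2; free=4−2=2
SNF(R) diag = [2, 4] → torsion [2, 4]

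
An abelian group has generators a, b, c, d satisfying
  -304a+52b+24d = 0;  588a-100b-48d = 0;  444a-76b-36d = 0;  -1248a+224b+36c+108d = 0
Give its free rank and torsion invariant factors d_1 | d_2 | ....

rank_ℚ(R)=4; free=4−4=0
SNF(R) diag = [4, 4, 12, 36] → torsion [4, 4, 12, 36]

Answer: M ≅ ℤ/4 ⊕ ℤ/4 ⊕ ℤ/12 ⊕ ℤ/36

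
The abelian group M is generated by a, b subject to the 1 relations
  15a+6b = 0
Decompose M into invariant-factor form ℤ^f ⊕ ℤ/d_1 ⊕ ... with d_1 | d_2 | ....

rank_ℚ(R)=1; free=2−1=1
SNF(R) diag = [3] → torsion [3]

Answer: M ≅ ℤ^1 ⊕ ℤ/3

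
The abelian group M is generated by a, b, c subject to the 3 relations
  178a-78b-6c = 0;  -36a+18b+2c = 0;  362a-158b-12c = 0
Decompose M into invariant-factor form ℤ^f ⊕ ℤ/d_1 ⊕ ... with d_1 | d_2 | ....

Answer: M ≅ ℤ/2 ⊕ ℤ/2 ⊕ ℤ/2

Derivation:
rank_ℚ(R)=3; free=3−3=0
SNF(R) diag = [2, 2, 2] → torsion [2, 2, 2]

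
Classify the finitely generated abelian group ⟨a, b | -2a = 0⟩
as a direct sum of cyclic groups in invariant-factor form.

Answer: M ≅ ℤ^1 ⊕ ℤ/2

Derivation:
rank_ℚ(R)=1; free=2−1=1
SNF(R) diag = [2] → torsion [2]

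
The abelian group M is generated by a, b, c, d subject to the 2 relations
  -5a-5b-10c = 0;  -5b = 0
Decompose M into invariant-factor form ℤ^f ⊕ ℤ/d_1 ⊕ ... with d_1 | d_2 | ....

Answer: M ≅ ℤ^2 ⊕ ℤ/5 ⊕ ℤ/5

Derivation:
rank_ℚ(R)=2; free=4−2=2
SNF(R) diag = [5, 5] → torsion [5, 5]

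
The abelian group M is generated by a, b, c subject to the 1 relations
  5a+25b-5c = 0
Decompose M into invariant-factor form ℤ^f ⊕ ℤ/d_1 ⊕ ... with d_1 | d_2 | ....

Answer: M ≅ ℤ^2 ⊕ ℤ/5

Derivation:
rank_ℚ(R)=1; free=3−1=2
SNF(R) diag = [5] → torsion [5]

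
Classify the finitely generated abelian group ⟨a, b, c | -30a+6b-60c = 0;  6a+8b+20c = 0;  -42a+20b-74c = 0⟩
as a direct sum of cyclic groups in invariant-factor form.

Answer: M ≅ ℤ/2 ⊕ ℤ/2 ⊕ ℤ/6

Derivation:
rank_ℚ(R)=3; free=3−3=0
SNF(R) diag = [2, 2, 6] → torsion [2, 2, 6]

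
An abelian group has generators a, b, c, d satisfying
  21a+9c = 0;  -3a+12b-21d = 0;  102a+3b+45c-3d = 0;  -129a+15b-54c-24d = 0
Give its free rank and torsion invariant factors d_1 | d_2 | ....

Answer: M ≅ ℤ/3 ⊕ ℤ/3 ⊕ ℤ/9 ⊕ ℤ/9

Derivation:
rank_ℚ(R)=4; free=4−4=0
SNF(R) diag = [3, 3, 9, 9] → torsion [3, 3, 9, 9]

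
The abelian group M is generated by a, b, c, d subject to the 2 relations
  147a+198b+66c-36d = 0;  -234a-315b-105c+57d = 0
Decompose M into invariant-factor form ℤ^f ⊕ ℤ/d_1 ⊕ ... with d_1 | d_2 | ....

rank_ℚ(R)=2; free=4−2=2
SNF(R) diag = [3, 3] → torsion [3, 3]

Answer: M ≅ ℤ^2 ⊕ ℤ/3 ⊕ ℤ/3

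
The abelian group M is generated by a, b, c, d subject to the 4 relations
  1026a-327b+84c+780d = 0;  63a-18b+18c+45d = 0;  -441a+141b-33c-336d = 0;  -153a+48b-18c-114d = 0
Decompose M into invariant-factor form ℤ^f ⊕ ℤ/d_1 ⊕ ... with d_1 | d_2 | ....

rank_ℚ(R)=4; free=4−4=0
SNF(R) diag = [3, 3, 9, 9] → torsion [3, 3, 9, 9]

Answer: M ≅ ℤ/3 ⊕ ℤ/3 ⊕ ℤ/9 ⊕ ℤ/9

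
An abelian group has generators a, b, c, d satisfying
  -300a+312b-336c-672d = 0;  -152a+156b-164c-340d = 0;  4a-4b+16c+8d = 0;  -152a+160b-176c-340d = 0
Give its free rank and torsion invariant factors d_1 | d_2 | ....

rank_ℚ(R)=4; free=4−4=0
SNF(R) diag = [4, 4, 12, 36] → torsion [4, 4, 12, 36]

Answer: M ≅ ℤ/4 ⊕ ℤ/4 ⊕ ℤ/12 ⊕ ℤ/36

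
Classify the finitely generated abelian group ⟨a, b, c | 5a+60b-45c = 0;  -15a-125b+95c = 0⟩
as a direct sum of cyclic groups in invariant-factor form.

Answer: M ≅ ℤ^1 ⊕ ℤ/5 ⊕ ℤ/5

Derivation:
rank_ℚ(R)=2; free=3−2=1
SNF(R) diag = [5, 5] → torsion [5, 5]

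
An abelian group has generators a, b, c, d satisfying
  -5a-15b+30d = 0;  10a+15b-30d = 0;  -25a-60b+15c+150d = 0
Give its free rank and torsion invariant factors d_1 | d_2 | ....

Answer: M ≅ ℤ^1 ⊕ ℤ/5 ⊕ ℤ/15 ⊕ ℤ/15

Derivation:
rank_ℚ(R)=3; free=4−3=1
SNF(R) diag = [5, 15, 15] → torsion [5, 15, 15]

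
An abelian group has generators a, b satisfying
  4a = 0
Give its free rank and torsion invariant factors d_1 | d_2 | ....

Answer: M ≅ ℤ^1 ⊕ ℤ/4

Derivation:
rank_ℚ(R)=1; free=2−1=1
SNF(R) diag = [4] → torsion [4]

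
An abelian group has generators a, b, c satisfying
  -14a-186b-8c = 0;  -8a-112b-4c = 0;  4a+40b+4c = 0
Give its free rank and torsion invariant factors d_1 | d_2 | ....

rank_ℚ(R)=3; free=3−3=0
SNF(R) diag = [2, 4, 4] → torsion [2, 4, 4]

Answer: M ≅ ℤ/2 ⊕ ℤ/4 ⊕ ℤ/4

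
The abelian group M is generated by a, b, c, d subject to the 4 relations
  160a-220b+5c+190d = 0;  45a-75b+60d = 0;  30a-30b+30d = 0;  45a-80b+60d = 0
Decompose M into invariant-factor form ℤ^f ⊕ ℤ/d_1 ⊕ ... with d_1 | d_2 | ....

rank_ℚ(R)=4; free=4−4=0
SNF(R) diag = [5, 5, 15, 30] → torsion [5, 5, 15, 30]

Answer: M ≅ ℤ/5 ⊕ ℤ/5 ⊕ ℤ/15 ⊕ ℤ/30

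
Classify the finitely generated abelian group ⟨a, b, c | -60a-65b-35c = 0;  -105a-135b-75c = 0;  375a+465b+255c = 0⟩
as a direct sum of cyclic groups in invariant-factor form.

rank_ℚ(R)=3; free=3−3=0
SNF(R) diag = [5, 15, 30] → torsion [5, 15, 30]

Answer: M ≅ ℤ/5 ⊕ ℤ/15 ⊕ ℤ/30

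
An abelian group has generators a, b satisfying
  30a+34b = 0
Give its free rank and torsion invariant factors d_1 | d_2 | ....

rank_ℚ(R)=1; free=2−1=1
SNF(R) diag = [2] → torsion [2]

Answer: M ≅ ℤ^1 ⊕ ℤ/2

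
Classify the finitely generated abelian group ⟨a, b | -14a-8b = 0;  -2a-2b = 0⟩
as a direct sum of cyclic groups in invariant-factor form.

rank_ℚ(R)=2; free=2−2=0
SNF(R) diag = [2, 6] → torsion [2, 6]

Answer: M ≅ ℤ/2 ⊕ ℤ/6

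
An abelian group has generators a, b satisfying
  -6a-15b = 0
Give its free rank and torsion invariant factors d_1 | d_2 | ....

rank_ℚ(R)=1; free=2−1=1
SNF(R) diag = [3] → torsion [3]

Answer: M ≅ ℤ^1 ⊕ ℤ/3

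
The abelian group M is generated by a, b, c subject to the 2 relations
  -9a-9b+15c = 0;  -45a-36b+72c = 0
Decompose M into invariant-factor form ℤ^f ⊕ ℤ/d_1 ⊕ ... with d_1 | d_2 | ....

Answer: M ≅ ℤ^1 ⊕ ℤ/3 ⊕ ℤ/9

Derivation:
rank_ℚ(R)=2; free=3−2=1
SNF(R) diag = [3, 9] → torsion [3, 9]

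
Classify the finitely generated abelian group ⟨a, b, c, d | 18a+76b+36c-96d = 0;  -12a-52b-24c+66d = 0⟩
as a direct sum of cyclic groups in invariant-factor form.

rank_ℚ(R)=2; free=4−2=2
SNF(R) diag = [2, 6] → torsion [2, 6]

Answer: M ≅ ℤ^2 ⊕ ℤ/2 ⊕ ℤ/6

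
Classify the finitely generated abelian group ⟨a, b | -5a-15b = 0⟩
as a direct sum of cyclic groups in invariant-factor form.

Answer: M ≅ ℤ^1 ⊕ ℤ/5

Derivation:
rank_ℚ(R)=1; free=2−1=1
SNF(R) diag = [5] → torsion [5]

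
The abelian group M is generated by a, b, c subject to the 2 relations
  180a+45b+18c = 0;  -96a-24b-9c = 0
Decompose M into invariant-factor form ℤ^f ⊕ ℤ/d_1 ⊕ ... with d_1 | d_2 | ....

rank_ℚ(R)=2; free=3−2=1
SNF(R) diag = [3, 9] → torsion [3, 9]

Answer: M ≅ ℤ^1 ⊕ ℤ/3 ⊕ ℤ/9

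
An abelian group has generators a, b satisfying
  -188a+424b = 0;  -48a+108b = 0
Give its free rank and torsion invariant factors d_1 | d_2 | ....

Answer: M ≅ ℤ/4 ⊕ ℤ/12

Derivation:
rank_ℚ(R)=2; free=2−2=0
SNF(R) diag = [4, 12] → torsion [4, 12]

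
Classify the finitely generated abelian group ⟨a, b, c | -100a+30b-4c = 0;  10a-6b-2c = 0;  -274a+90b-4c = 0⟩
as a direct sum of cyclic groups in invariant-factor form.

Answer: M ≅ ℤ/2 ⊕ ℤ/6 ⊕ ℤ/18

Derivation:
rank_ℚ(R)=3; free=3−3=0
SNF(R) diag = [2, 6, 18] → torsion [2, 6, 18]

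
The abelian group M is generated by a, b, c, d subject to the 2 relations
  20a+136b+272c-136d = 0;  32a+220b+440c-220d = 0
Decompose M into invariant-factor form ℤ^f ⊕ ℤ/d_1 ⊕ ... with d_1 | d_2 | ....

rank_ℚ(R)=2; free=4−2=2
SNF(R) diag = [4, 12] → torsion [4, 12]

Answer: M ≅ ℤ^2 ⊕ ℤ/4 ⊕ ℤ/12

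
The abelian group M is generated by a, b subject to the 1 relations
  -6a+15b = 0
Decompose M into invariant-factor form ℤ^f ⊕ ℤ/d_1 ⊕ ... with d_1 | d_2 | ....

rank_ℚ(R)=1; free=2−1=1
SNF(R) diag = [3] → torsion [3]

Answer: M ≅ ℤ^1 ⊕ ℤ/3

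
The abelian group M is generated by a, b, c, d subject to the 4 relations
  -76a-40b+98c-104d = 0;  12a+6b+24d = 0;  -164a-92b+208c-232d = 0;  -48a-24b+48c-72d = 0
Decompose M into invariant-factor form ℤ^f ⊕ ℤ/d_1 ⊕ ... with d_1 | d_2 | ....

Answer: M ≅ ℤ/2 ⊕ ℤ/6 ⊕ ℤ/12 ⊕ ℤ/24

Derivation:
rank_ℚ(R)=4; free=4−4=0
SNF(R) diag = [2, 6, 12, 24] → torsion [2, 6, 12, 24]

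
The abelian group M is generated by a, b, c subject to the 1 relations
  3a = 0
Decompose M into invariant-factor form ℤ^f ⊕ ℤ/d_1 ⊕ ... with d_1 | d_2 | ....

rank_ℚ(R)=1; free=3−1=2
SNF(R) diag = [3] → torsion [3]

Answer: M ≅ ℤ^2 ⊕ ℤ/3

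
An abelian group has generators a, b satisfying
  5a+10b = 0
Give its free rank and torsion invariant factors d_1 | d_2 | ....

rank_ℚ(R)=1; free=2−1=1
SNF(R) diag = [5] → torsion [5]

Answer: M ≅ ℤ^1 ⊕ ℤ/5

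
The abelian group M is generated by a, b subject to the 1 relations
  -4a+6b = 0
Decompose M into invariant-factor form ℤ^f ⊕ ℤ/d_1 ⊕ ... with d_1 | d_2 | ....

Answer: M ≅ ℤ^1 ⊕ ℤ/2

Derivation:
rank_ℚ(R)=1; free=2−1=1
SNF(R) diag = [2] → torsion [2]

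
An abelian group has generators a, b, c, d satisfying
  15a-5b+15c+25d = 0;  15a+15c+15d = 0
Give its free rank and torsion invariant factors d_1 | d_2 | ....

Answer: M ≅ ℤ^2 ⊕ ℤ/5 ⊕ ℤ/15

Derivation:
rank_ℚ(R)=2; free=4−2=2
SNF(R) diag = [5, 15] → torsion [5, 15]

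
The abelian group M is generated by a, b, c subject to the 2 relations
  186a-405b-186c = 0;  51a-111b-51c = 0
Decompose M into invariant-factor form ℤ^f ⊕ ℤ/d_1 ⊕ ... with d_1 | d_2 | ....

Answer: M ≅ ℤ^1 ⊕ ℤ/3 ⊕ ℤ/3

Derivation:
rank_ℚ(R)=2; free=3−2=1
SNF(R) diag = [3, 3] → torsion [3, 3]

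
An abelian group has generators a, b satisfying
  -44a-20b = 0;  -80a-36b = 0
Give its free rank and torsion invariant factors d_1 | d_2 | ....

Answer: M ≅ ℤ/4 ⊕ ℤ/4

Derivation:
rank_ℚ(R)=2; free=2−2=0
SNF(R) diag = [4, 4] → torsion [4, 4]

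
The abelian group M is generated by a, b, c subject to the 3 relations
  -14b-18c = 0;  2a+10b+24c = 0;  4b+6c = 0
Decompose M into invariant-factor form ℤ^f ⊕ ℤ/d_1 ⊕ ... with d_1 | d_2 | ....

rank_ℚ(R)=3; free=3−3=0
SNF(R) diag = [2, 2, 6] → torsion [2, 2, 6]

Answer: M ≅ ℤ/2 ⊕ ℤ/2 ⊕ ℤ/6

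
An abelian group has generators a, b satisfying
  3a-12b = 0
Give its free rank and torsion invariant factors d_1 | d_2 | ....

rank_ℚ(R)=1; free=2−1=1
SNF(R) diag = [3] → torsion [3]

Answer: M ≅ ℤ^1 ⊕ ℤ/3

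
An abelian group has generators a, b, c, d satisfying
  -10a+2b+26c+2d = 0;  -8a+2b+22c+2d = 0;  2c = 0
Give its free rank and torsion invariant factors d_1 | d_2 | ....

Answer: M ≅ ℤ^1 ⊕ ℤ/2 ⊕ ℤ/2 ⊕ ℤ/2

Derivation:
rank_ℚ(R)=3; free=4−3=1
SNF(R) diag = [2, 2, 2] → torsion [2, 2, 2]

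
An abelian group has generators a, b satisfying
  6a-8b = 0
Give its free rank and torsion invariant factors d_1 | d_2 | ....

rank_ℚ(R)=1; free=2−1=1
SNF(R) diag = [2] → torsion [2]

Answer: M ≅ ℤ^1 ⊕ ℤ/2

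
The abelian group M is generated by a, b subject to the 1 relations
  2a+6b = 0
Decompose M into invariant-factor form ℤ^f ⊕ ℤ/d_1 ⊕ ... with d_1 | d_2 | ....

rank_ℚ(R)=1; free=2−1=1
SNF(R) diag = [2] → torsion [2]

Answer: M ≅ ℤ^1 ⊕ ℤ/2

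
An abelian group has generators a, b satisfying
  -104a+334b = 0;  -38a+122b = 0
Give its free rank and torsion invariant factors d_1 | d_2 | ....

Answer: M ≅ ℤ/2 ⊕ ℤ/2

Derivation:
rank_ℚ(R)=2; free=2−2=0
SNF(R) diag = [2, 2] → torsion [2, 2]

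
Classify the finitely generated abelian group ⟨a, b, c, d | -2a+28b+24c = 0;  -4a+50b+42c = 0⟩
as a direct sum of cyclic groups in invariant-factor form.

rank_ℚ(R)=2; free=4−2=2
SNF(R) diag = [2, 6] → torsion [2, 6]

Answer: M ≅ ℤ^2 ⊕ ℤ/2 ⊕ ℤ/6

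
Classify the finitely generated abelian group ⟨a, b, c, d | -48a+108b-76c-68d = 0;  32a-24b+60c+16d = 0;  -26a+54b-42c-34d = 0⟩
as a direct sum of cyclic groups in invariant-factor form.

Answer: M ≅ ℤ^1 ⊕ ℤ/2 ⊕ ℤ/4 ⊕ ℤ/12

Derivation:
rank_ℚ(R)=3; free=4−3=1
SNF(R) diag = [2, 4, 12] → torsion [2, 4, 12]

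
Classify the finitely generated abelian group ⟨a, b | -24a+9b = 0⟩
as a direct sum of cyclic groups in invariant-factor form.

rank_ℚ(R)=1; free=2−1=1
SNF(R) diag = [3] → torsion [3]

Answer: M ≅ ℤ^1 ⊕ ℤ/3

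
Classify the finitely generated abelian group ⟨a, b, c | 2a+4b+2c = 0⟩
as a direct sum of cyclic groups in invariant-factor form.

Answer: M ≅ ℤ^2 ⊕ ℤ/2

Derivation:
rank_ℚ(R)=1; free=3−1=2
SNF(R) diag = [2] → torsion [2]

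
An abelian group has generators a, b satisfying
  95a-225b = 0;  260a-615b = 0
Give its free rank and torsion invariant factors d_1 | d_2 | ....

Answer: M ≅ ℤ/5 ⊕ ℤ/15

Derivation:
rank_ℚ(R)=2; free=2−2=0
SNF(R) diag = [5, 15] → torsion [5, 15]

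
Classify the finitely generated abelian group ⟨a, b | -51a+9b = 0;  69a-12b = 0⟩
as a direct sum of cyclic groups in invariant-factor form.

rank_ℚ(R)=2; free=2−2=0
SNF(R) diag = [3, 3] → torsion [3, 3]

Answer: M ≅ ℤ/3 ⊕ ℤ/3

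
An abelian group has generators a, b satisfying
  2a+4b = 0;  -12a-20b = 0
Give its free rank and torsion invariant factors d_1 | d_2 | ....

rank_ℚ(R)=2; free=2−2=0
SNF(R) diag = [2, 4] → torsion [2, 4]

Answer: M ≅ ℤ/2 ⊕ ℤ/4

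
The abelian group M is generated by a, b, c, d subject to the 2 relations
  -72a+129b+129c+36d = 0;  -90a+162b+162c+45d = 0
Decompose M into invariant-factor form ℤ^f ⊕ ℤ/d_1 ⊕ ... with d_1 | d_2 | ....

Answer: M ≅ ℤ^2 ⊕ ℤ/3 ⊕ ℤ/9

Derivation:
rank_ℚ(R)=2; free=4−2=2
SNF(R) diag = [3, 9] → torsion [3, 9]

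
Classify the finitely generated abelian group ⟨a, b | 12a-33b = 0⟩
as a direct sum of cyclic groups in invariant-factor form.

rank_ℚ(R)=1; free=2−1=1
SNF(R) diag = [3] → torsion [3]

Answer: M ≅ ℤ^1 ⊕ ℤ/3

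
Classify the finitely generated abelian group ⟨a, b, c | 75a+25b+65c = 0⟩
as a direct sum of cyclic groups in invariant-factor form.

Answer: M ≅ ℤ^2 ⊕ ℤ/5

Derivation:
rank_ℚ(R)=1; free=3−1=2
SNF(R) diag = [5] → torsion [5]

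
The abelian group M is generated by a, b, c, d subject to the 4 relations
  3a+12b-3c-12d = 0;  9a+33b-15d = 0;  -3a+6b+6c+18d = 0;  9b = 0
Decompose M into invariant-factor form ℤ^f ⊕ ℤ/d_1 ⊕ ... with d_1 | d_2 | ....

rank_ℚ(R)=4; free=4−4=0
SNF(R) diag = [3, 3, 3, 9] → torsion [3, 3, 3, 9]

Answer: M ≅ ℤ/3 ⊕ ℤ/3 ⊕ ℤ/3 ⊕ ℤ/9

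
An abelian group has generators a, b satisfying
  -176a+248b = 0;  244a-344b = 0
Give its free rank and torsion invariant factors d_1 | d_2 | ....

Answer: M ≅ ℤ/4 ⊕ ℤ/8

Derivation:
rank_ℚ(R)=2; free=2−2=0
SNF(R) diag = [4, 8] → torsion [4, 8]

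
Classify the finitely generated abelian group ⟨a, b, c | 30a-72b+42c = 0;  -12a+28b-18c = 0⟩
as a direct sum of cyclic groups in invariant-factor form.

rank_ℚ(R)=2; free=3−2=1
SNF(R) diag = [2, 6] → torsion [2, 6]

Answer: M ≅ ℤ^1 ⊕ ℤ/2 ⊕ ℤ/6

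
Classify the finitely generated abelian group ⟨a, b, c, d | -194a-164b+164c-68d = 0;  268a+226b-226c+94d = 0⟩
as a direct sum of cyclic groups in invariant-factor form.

Answer: M ≅ ℤ^2 ⊕ ℤ/2 ⊕ ℤ/6

Derivation:
rank_ℚ(R)=2; free=4−2=2
SNF(R) diag = [2, 6] → torsion [2, 6]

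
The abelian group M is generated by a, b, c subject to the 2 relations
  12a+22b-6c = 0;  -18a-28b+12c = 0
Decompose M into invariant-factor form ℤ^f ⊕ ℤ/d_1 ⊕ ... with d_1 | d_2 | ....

Answer: M ≅ ℤ^1 ⊕ ℤ/2 ⊕ ℤ/6

Derivation:
rank_ℚ(R)=2; free=3−2=1
SNF(R) diag = [2, 6] → torsion [2, 6]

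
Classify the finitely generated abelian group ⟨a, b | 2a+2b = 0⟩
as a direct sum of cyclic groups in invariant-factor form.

Answer: M ≅ ℤ^1 ⊕ ℤ/2

Derivation:
rank_ℚ(R)=1; free=2−1=1
SNF(R) diag = [2] → torsion [2]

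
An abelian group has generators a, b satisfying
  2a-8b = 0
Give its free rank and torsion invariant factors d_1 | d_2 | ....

rank_ℚ(R)=1; free=2−1=1
SNF(R) diag = [2] → torsion [2]

Answer: M ≅ ℤ^1 ⊕ ℤ/2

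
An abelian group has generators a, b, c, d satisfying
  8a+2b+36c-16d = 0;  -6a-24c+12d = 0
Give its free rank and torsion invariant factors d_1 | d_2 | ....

Answer: M ≅ ℤ^2 ⊕ ℤ/2 ⊕ ℤ/6

Derivation:
rank_ℚ(R)=2; free=4−2=2
SNF(R) diag = [2, 6] → torsion [2, 6]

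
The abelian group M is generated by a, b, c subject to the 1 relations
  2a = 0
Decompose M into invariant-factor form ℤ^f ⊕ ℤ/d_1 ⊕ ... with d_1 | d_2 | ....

rank_ℚ(R)=1; free=3−1=2
SNF(R) diag = [2] → torsion [2]

Answer: M ≅ ℤ^2 ⊕ ℤ/2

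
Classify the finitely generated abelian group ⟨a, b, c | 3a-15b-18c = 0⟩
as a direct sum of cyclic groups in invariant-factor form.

rank_ℚ(R)=1; free=3−1=2
SNF(R) diag = [3] → torsion [3]

Answer: M ≅ ℤ^2 ⊕ ℤ/3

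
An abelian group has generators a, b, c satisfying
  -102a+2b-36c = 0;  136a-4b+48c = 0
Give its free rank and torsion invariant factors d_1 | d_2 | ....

rank_ℚ(R)=2; free=3−2=1
SNF(R) diag = [2, 4] → torsion [2, 4]

Answer: M ≅ ℤ^1 ⊕ ℤ/2 ⊕ ℤ/4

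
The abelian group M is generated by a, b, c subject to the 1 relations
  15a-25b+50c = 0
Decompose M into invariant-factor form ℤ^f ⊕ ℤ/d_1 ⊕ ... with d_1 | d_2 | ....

Answer: M ≅ ℤ^2 ⊕ ℤ/5

Derivation:
rank_ℚ(R)=1; free=3−1=2
SNF(R) diag = [5] → torsion [5]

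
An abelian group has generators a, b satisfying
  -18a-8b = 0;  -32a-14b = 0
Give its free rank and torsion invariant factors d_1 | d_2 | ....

Answer: M ≅ ℤ/2 ⊕ ℤ/2

Derivation:
rank_ℚ(R)=2; free=2−2=0
SNF(R) diag = [2, 2] → torsion [2, 2]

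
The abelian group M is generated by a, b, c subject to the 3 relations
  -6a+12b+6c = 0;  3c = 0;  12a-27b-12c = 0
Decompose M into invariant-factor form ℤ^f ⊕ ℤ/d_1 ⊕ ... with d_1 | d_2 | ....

rank_ℚ(R)=3; free=3−3=0
SNF(R) diag = [3, 3, 6] → torsion [3, 3, 6]

Answer: M ≅ ℤ/3 ⊕ ℤ/3 ⊕ ℤ/6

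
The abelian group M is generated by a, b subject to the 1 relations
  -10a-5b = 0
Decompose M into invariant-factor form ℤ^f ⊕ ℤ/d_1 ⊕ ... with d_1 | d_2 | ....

Answer: M ≅ ℤ^1 ⊕ ℤ/5

Derivation:
rank_ℚ(R)=1; free=2−1=1
SNF(R) diag = [5] → torsion [5]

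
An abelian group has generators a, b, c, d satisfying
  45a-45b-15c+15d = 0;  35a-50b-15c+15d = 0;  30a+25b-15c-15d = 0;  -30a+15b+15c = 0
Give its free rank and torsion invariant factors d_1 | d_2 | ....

rank_ℚ(R)=4; free=4−4=0
SNF(R) diag = [5, 5, 15, 15] → torsion [5, 5, 15, 15]

Answer: M ≅ ℤ/5 ⊕ ℤ/5 ⊕ ℤ/15 ⊕ ℤ/15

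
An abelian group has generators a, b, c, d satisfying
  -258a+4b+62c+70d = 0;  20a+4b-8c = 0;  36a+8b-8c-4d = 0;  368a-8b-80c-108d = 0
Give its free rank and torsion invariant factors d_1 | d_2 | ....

rank_ℚ(R)=4; free=4−4=0
SNF(R) diag = [2, 4, 12, 36] → torsion [2, 4, 12, 36]

Answer: M ≅ ℤ/2 ⊕ ℤ/4 ⊕ ℤ/12 ⊕ ℤ/36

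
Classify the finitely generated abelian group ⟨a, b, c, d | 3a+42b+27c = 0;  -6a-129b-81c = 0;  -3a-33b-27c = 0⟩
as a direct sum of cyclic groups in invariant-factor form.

rank_ℚ(R)=3; free=4−3=1
SNF(R) diag = [3, 9, 27] → torsion [3, 9, 27]

Answer: M ≅ ℤ^1 ⊕ ℤ/3 ⊕ ℤ/9 ⊕ ℤ/27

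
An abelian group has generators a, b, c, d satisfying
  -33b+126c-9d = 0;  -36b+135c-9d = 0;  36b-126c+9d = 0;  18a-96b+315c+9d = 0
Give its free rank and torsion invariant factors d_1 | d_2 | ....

rank_ℚ(R)=4; free=4−4=0
SNF(R) diag = [3, 9, 9, 18] → torsion [3, 9, 9, 18]

Answer: M ≅ ℤ/3 ⊕ ℤ/9 ⊕ ℤ/9 ⊕ ℤ/18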